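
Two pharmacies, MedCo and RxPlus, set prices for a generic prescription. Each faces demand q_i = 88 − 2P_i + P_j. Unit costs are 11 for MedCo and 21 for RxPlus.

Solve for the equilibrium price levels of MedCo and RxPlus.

MedCo's profit: π = (P_{MedCo} − 11)(88 − 2P_{MedCo} + P_{RxPlus}).
∂π/∂P_{MedCo} = 110 − 4P_{MedCo} + P_{RxPlus} = 0 ⇒ P_{MedCo} = 27.5 + 0.25P_{RxPlus}.
Similarly P_{RxPlus} = 32.5 + 0.25P_{MedCo}.
Solving the two reaction functions simultaneously: (1 − (0.25)(0.25))P_{MedCo} = 27.5 + 0.25·32.5, so 0.9375P_{MedCo} = 35.625 and P_{MedCo} = 38.
Then P_{RxPlus} = 32.5 + 0.25·38 = 42.

38, 42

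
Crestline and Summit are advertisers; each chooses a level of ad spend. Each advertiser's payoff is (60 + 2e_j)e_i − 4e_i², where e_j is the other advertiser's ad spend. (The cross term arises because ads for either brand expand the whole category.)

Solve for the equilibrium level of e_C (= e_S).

10

Crestline's payoff is (60 + 2e_S)e_C − 4e_C².
∂π/∂e_C = 60 + 2e_S − 8e_C = 0, so e_C = 7.5 + 0.25e_S.
The game is symmetric, so in equilibrium e_S = e_C: the reaction function gives 0.75e_C = 7.5, hence e_C = 10.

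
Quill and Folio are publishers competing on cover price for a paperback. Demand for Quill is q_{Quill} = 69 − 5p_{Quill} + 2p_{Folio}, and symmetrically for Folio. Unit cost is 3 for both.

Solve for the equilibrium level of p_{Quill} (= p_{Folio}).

Quill's profit: π = (p_{Quill} − 3)(69 − 5p_{Quill} + 2p_{Folio}).
∂π/∂p_{Quill} = 84 − 10p_{Quill} + 2p_{Folio} = 0 ⇒ p_{Quill} = 8.4 + 0.2p_{Folio}.
The game is symmetric, so in equilibrium p_{Folio} = p_{Quill}: the reaction function gives 0.8p_{Quill} = 8.4, hence p_{Quill} = 10.5.

10.5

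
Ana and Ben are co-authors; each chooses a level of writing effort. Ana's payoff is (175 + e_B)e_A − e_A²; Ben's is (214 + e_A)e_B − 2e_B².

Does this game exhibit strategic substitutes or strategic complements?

Expanding Ana's payoff: 175e_A + e_Be_A − e_A².
∂π/∂e_A = 175 + e_B − 2e_A = 0, so e_A = 87.5 + 0.5e_B.
The best-response slope de_A/de_B = 0.5 > 0: the reaction function is upward-sloping, so the choices are strategic complements.

strategic complements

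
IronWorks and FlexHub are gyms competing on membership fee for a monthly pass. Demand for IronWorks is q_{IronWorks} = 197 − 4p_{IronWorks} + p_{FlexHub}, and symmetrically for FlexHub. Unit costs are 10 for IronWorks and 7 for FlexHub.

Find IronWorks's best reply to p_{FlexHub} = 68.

IronWorks's profit: π = (p_{IronWorks} − 10)(197 − 4p_{IronWorks} + p_{FlexHub}).
∂π/∂p_{IronWorks} = 237 − 8p_{IronWorks} + p_{FlexHub} = 0 ⇒ p_{IronWorks} = 29.625 + 0.125p_{FlexHub}.
At p_{FlexHub} = 68: p_{IronWorks} = 29.625 + 0.125·68 = 38.125.

38.125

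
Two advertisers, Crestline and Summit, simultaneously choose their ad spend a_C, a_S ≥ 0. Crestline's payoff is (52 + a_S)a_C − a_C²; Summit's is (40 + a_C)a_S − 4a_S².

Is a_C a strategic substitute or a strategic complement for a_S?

Expanding Crestline's payoff: 52a_C + a_Sa_C − a_C².
∂π/∂a_C = 52 + a_S − 2a_C = 0, so a_C = 26 + 0.5a_S.
The best-response slope da_C/da_S = 0.5 > 0: the reaction function is upward-sloping, so the choices are strategic complements.

strategic complements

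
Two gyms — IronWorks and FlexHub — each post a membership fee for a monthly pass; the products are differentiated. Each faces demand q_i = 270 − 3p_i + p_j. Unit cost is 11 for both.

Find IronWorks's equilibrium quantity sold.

148.8

IronWorks's profit: π = (p_{IronWorks} − 11)(270 − 3p_{IronWorks} + p_{FlexHub}).
∂π/∂p_{IronWorks} = 303 − 6p_{IronWorks} + p_{FlexHub} = 0 ⇒ p_{IronWorks} = 50.5 + (1/6)p_{FlexHub}.
By symmetry p_{FlexHub} = p_{IronWorks}; substituting into the reaction function, (5/6)p_{IronWorks} = 50.5 and p_{IronWorks} = 60.6.
q_{IronWorks} = 270 − 3·60.6 + 60.6 = 148.8.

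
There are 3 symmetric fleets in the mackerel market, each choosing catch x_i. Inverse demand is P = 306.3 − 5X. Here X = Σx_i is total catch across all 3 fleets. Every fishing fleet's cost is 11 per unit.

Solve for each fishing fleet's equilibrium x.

14.765

A representative fishing fleet's profit is π_i = x_i(306.3 − 5X) − 11x_i, with X = x_i + Σ_{j≠i} x_j.
First-order condition: 295.3 − 10x_i − 5Σ_{j≠i} x_j = 0.
Imposing symmetry (x_j = x for all j) turns Σ_{j≠i} x_j into 2x, so 295.3 = 20x and x = 14.765.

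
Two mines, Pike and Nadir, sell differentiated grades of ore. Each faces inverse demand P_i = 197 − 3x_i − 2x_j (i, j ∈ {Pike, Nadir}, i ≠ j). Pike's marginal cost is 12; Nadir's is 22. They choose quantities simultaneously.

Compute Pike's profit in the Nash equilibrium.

1692.1875

Mine Pike's profit: π = x_{Pike}(197 − 3x_{Pike} − 2x_{Nadir}) − 12x_{Pike}.
∂π/∂x_{Pike} = 185 − 6x_{Pike} − 2x_{Nadir} = 0 ⇒ x_{Pike} = 185/6 − (1/3)x_{Nadir}.
Similarly x_{Nadir} = 175/6 − (1/3)x_{Pike}.
Plugging x_{Nadir} into Pike's best response: x_{Pike} = 185/6 − (1/3)(175/6 − (1/3)x_{Pike}) ⇒ (8/9)x_{Pike} = 190/9, so x_{Pike} = 23.75.
Then x_{Nadir} = 175/6 − (1/3)·23.75 = 21.25.
P_{Pike} = 197 − 3·23.75 − 2·21.25 = 83.25.
Profit = (83.25 − 12)·23.75 = 1692.1875.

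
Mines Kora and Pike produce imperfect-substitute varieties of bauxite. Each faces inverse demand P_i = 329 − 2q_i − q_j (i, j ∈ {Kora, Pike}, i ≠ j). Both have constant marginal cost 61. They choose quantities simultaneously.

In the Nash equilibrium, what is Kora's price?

168.2

Mine Kora's profit: π = q_{Kora}(329 − 2q_{Kora} − q_{Pike}) − 61q_{Kora}.
∂π/∂q_{Kora} = 268 − 4q_{Kora} − q_{Pike} = 0 ⇒ q_{Kora} = 67 − 0.25q_{Pike}.
The game is symmetric, so in equilibrium q_{Pike} = q_{Kora}: the reaction function gives 1.25q_{Kora} = 67, hence q_{Kora} = 53.6.
P_{Kora} = 329 − 2·53.6 − 53.6 = 168.2.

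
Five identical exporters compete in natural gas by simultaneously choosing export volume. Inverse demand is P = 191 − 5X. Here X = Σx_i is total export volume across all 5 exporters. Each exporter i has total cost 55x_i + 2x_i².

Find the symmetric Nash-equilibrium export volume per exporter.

4

A representative exporter's profit is π_i = x_i(191 − 5X) − 55x_i − 2x_i², with X = x_i + Σ_{j≠i} x_j.
First-order condition: 136 − 14x_i − 5Σ_{j≠i} x_j = 0.
In a symmetric equilibrium every exporter chooses the same x, so Σ_{j≠i} x_j = 4x. The condition becomes 136 − 34x = 0, giving x = 136/34 = 4.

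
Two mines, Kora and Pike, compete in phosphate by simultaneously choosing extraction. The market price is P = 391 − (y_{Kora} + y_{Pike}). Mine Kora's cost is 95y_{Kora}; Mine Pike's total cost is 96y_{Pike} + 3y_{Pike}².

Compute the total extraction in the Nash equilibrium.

157.8

Mine Kora's profit: π = y_{Kora}(391 − (y_{Kora} + y_{Pike})) − 95y_{Kora}.
∂π/∂y_{Kora} = 296 − 2y_{Kora} − y_{Pike} = 0, so y_{Kora} = 148 − 0.5y_{Pike}.
For Pike: ∂π/∂y_{Pike} = 295 − 8y_{Pike} − y_{Kora} = 0 ⇒ y_{Pike} = 36.875 − 0.125y_{Kora}.
Solving the two reaction functions simultaneously: (1 − (−0.5)(−0.125))y_{Kora} = 148 − 0.5·36.875, so 0.9375y_{Kora} = 129.5625 and y_{Kora} = 138.2.
Then y_{Pike} = 36.875 − 0.125·138.2 = 19.6.
Total extraction: 138.2 + 19.6 = 157.8.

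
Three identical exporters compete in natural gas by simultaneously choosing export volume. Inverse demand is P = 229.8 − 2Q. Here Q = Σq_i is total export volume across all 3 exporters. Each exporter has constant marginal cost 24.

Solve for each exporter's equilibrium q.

25.725

A representative exporter's profit is π_i = q_i(229.8 − 2Q) − 24q_i, with Q = q_i + Σ_{j≠i} q_j.
First-order condition: 205.8 − 4q_i − 2Σ_{j≠i} q_j = 0.
Imposing symmetry (q_j = q for all j) turns Σ_{j≠i} q_j into 2q, so 205.8 = 8q and q = 25.725.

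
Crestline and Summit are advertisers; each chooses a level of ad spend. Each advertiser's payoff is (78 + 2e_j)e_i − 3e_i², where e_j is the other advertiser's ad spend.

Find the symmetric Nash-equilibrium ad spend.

19.5

Crestline's payoff is (78 + 2e_S)e_C − 3e_C².
∂π/∂e_C = 78 + 2e_S − 6e_C = 0, so e_C = 13 + (1/3)e_S.
By symmetry e_S = e_C; substituting into the reaction function, (2/3)e_C = 13 and e_C = 19.5.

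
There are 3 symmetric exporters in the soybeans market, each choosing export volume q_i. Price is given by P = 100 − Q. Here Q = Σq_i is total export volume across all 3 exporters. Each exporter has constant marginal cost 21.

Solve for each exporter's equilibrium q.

19.75

A representative exporter's profit is π_i = q_i(100 − Q) − 21q_i, with Q = q_i + Σ_{j≠i} q_j.
First-order condition: 79 − 2q_i − Σ_{j≠i} q_j = 0.
In a symmetric equilibrium every exporter chooses the same q, so Σ_{j≠i} q_j = 2q. The condition becomes 79 − 4q = 0, giving q = 79/4 = 19.75.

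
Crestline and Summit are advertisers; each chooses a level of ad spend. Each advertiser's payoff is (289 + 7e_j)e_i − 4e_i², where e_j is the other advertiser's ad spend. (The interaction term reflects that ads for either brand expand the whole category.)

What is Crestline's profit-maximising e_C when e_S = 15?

49.25

Crestline's payoff is (289 + 7e_S)e_C − 4e_C².
∂π/∂e_C = 289 + 7e_S − 8e_C = 0, so e_C = 36.125 + 0.875e_S.
At e_S = 15: e_C = 36.125 + 0.875·15 = 49.25.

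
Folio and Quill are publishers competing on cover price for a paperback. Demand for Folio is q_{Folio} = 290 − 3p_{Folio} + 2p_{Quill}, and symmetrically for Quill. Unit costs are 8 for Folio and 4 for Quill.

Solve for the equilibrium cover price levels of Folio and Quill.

77.75, 76.25

Folio's profit: π = (p_{Folio} − 8)(290 − 3p_{Folio} + 2p_{Quill}).
∂π/∂p_{Folio} = 314 − 6p_{Folio} + 2p_{Quill} = 0 ⇒ p_{Folio} = 157/3 + (1/3)p_{Quill}.
Similarly p_{Quill} = 151/3 + (1/3)p_{Folio}.
Substituting the second reaction function into the first: p_{Folio} = 157/3 + (1/3)(151/3 + (1/3)p_{Folio}), which gives (8/9)p_{Folio} = 622/9 ⇒ p_{Folio} = 77.75.
Then p_{Quill} = 151/3 + (1/3)·77.75 = 76.25.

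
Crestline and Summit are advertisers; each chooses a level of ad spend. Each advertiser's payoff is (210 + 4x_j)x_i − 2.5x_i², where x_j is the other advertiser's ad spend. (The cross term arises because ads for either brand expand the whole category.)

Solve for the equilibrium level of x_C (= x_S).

210

Crestline's payoff is (210 + 4x_S)x_C − 2.5x_C².
∂π/∂x_C = 210 + 4x_S − 5x_C = 0, so x_C = 42 + 0.8x_S.
By symmetry x_S = x_C; substituting into the reaction function, 0.2x_C = 42 and x_C = 210.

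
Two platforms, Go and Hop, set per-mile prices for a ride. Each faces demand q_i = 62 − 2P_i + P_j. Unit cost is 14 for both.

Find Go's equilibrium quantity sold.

Go's profit: π = (P_{Go} − 14)(62 − 2P_{Go} + P_{Hop}).
∂π/∂P_{Go} = 90 − 4P_{Go} + P_{Hop} = 0 ⇒ P_{Go} = 22.5 + 0.25P_{Hop}.
By symmetry P_{Hop} = P_{Go}; substituting into the reaction function, 0.75P_{Go} = 22.5 and P_{Go} = 30.
q_{Go} = 62 − 2·30 + 30 = 32.

32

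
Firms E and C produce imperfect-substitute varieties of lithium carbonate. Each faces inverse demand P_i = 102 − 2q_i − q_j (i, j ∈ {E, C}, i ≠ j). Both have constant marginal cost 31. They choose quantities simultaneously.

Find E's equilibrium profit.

403.28

Firm E's profit: π = q_E(102 − 2q_E − q_C) − 31q_E.
∂π/∂q_E = 71 − 4q_E − q_C = 0 ⇒ q_E = 17.75 − 0.25q_C.
By symmetry q_C = q_E; substituting into the reaction function, 1.25q_E = 17.75 and q_E = 14.2.
P_E = 102 − 2·14.2 − 14.2 = 59.4.
Profit = (59.4 − 31)·14.2 = 403.28.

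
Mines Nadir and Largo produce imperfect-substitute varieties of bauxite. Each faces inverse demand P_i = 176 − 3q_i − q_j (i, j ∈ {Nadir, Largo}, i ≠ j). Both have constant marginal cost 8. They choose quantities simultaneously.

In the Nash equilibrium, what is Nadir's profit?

Mine Nadir's profit: π = q_{Nadir}(176 − 3q_{Nadir} − q_{Largo}) − 8q_{Nadir}.
∂π/∂q_{Nadir} = 168 − 6q_{Nadir} − q_{Largo} = 0 ⇒ q_{Nadir} = 28 − (1/6)q_{Largo}.
The game is symmetric, so in equilibrium q_{Largo} = q_{Nadir}: the reaction function gives (7/6)q_{Nadir} = 28, hence q_{Nadir} = 24.
P_{Nadir} = 176 − 3·24 − 24 = 80.
Profit = (80 − 8)·24 = 1728.

1728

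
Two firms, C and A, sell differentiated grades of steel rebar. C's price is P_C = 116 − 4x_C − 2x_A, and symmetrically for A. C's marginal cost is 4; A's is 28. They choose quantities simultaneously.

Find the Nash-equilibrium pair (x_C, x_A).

12, 8

Firm C's profit: π = x_C(116 − 4x_C − 2x_A) − 4x_C.
∂π/∂x_C = 112 − 8x_C − 2x_A = 0 ⇒ x_C = 14 − 0.25x_A.
Similarly x_A = 11 − 0.25x_C.
Plugging x_A into C's best response: x_C = 14 − 0.25(11 − 0.25x_C) ⇒ 0.9375x_C = 11.25, so x_C = 12.
Then x_A = 11 − 0.25·12 = 8.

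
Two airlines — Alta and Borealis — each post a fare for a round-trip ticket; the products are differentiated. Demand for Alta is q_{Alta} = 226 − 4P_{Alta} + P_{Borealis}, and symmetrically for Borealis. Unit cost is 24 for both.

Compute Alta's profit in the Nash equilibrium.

Alta's profit: π = (P_{Alta} − 24)(226 − 4P_{Alta} + P_{Borealis}).
∂π/∂P_{Alta} = 322 − 8P_{Alta} + P_{Borealis} = 0 ⇒ P_{Alta} = 40.25 + 0.125P_{Borealis}.
The game is symmetric, so in equilibrium P_{Borealis} = P_{Alta}: the reaction function gives 0.875P_{Alta} = 40.25, hence P_{Alta} = 46.
q_{Alta} = 226 − 4·46 + 46 = 88.
Profit = (46 − 24)·88 = 1936.

1936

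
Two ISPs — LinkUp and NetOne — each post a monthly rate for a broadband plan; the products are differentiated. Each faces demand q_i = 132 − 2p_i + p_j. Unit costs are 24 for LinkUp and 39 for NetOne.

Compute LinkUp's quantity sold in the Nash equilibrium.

76

LinkUp's profit: π = (p_{LinkUp} − 24)(132 − 2p_{LinkUp} + p_{NetOne}).
∂π/∂p_{LinkUp} = 180 − 4p_{LinkUp} + p_{NetOne} = 0 ⇒ p_{LinkUp} = 45 + 0.25p_{NetOne}.
Similarly p_{NetOne} = 52.5 + 0.25p_{LinkUp}.
Solving the two reaction functions simultaneously: (1 − (0.25)(0.25))p_{LinkUp} = 45 + 0.25·52.5, so 0.9375p_{LinkUp} = 58.125 and p_{LinkUp} = 62.
Then p_{NetOne} = 52.5 + 0.25·62 = 68.
q_{LinkUp} = 132 − 2·62 + 68 = 76.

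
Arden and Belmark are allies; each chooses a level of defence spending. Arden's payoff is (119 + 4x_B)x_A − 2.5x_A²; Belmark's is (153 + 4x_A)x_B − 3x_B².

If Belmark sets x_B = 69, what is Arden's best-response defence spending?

79

Expanding Arden's payoff: 119x_A + 4x_Bx_A − 2.5x_A².
∂π/∂x_A = 119 + 4x_B − 5x_A = 0, so x_A = 23.8 + 0.8x_B.
At x_B = 69: x_A = 23.8 + 0.8·69 = 79.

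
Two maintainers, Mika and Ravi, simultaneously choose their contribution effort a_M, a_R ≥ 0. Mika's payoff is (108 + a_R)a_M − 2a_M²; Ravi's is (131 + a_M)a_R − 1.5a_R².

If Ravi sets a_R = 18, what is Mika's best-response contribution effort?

31.5

Expanding Mika's payoff: 108a_M + a_Ra_M − 2a_M².
∂π/∂a_M = 108 + a_R − 4a_M = 0, so a_M = 27 + 0.25a_R.
At a_R = 18: a_M = 27 + 0.25·18 = 31.5.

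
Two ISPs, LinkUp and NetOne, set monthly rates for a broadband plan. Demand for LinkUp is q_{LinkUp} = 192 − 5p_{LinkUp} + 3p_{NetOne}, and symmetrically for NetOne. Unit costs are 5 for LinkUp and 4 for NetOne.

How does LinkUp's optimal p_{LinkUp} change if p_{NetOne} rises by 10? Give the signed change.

LinkUp's profit: π = (p_{LinkUp} − 5)(192 − 5p_{LinkUp} + 3p_{NetOne}).
∂π/∂p_{LinkUp} = 217 − 10p_{LinkUp} + 3p_{NetOne} = 0 ⇒ p_{LinkUp} = 21.7 + 0.3p_{NetOne}.
The reaction-function slope is 0.3, so a 10-unit rise in p_{NetOne} moves p_{LinkUp} by 0.3 × 10 = 3. LinkUp's best response rises — the actions are strategic complements.

3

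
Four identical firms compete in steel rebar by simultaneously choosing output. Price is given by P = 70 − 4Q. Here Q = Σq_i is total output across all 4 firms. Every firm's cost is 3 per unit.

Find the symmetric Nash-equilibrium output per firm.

3.35

A representative firm's profit is π_i = q_i(70 − 4Q) − 3q_i, with Q = q_i + Σ_{j≠i} q_j.
First-order condition: 67 − 8q_i − 4Σ_{j≠i} q_j = 0.
Imposing symmetry (q_j = q for all j) turns Σ_{j≠i} q_j into 3q, so 67 = 20q and q = 3.35.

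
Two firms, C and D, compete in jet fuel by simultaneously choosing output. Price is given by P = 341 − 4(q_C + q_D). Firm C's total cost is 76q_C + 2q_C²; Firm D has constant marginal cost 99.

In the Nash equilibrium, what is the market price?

Firm C's profit: π = q_C(341 − 4(q_C + q_D)) − 76q_C − 2q_C².
∂π/∂q_C = 265 − 12q_C − 4q_D = 0, so q_C = 265/12 − (1/3)q_D.
For D: ∂π/∂q_D = 242 − 8q_D − 4q_C = 0 ⇒ q_D = 30.25 − 0.5q_C.
Substituting the second reaction function into the first: q_C = 265/12 − (1/3)(30.25 − 0.5q_C), which gives (5/6)q_C = 12 ⇒ q_C = 14.4.
Then q_D = 30.25 − 0.5·14.4 = 23.05.
Equilibrium price: P = 341 − 4·37.45 = 191.2.

191.2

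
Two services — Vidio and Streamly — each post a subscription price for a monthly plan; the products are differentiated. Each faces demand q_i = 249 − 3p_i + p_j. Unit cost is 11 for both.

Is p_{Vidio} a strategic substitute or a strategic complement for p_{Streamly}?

strategic complements

Vidio's profit: π = (p_{Vidio} − 11)(249 − 3p_{Vidio} + p_{Streamly}).
∂π/∂p_{Vidio} = 282 − 6p_{Vidio} + p_{Streamly} = 0 ⇒ p_{Vidio} = 47 + (1/6)p_{Streamly}.
The best-response slope dp_{Vidio}/dp_{Streamly} = 1/6 > 0: the reaction function is upward-sloping, so the choices are strategic complements.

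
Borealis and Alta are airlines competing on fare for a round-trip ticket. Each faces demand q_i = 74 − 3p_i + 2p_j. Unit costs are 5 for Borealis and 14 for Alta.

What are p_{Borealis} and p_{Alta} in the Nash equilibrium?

Borealis's profit: π = (p_{Borealis} − 5)(74 − 3p_{Borealis} + 2p_{Alta}).
∂π/∂p_{Borealis} = 89 − 6p_{Borealis} + 2p_{Alta} = 0 ⇒ p_{Borealis} = 89/6 + (1/3)p_{Alta}.
Similarly p_{Alta} = 58/3 + (1/3)p_{Borealis}.
Substituting the second reaction function into the first: p_{Borealis} = 89/6 + (1/3)(58/3 + (1/3)p_{Borealis}), which gives (8/9)p_{Borealis} = 383/18 ⇒ p_{Borealis} = 23.9375.
Then p_{Alta} = 58/3 + (1/3)·23.9375 = 27.3125.

23.9375, 27.3125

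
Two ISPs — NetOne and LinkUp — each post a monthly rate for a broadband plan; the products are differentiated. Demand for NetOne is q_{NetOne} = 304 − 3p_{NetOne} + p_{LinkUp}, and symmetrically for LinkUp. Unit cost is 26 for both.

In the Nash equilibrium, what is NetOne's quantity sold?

NetOne's profit: π = (p_{NetOne} − 26)(304 − 3p_{NetOne} + p_{LinkUp}).
∂π/∂p_{NetOne} = 382 − 6p_{NetOne} + p_{LinkUp} = 0 ⇒ p_{NetOne} = 191/3 + (1/6)p_{LinkUp}.
Setting p_{NetOne} = p_{LinkUp} in the reaction function: p_{NetOne} = 191/3 + (1/6)p_{NetOne}, so p_{NetOne} = (191/3) / (5/6) = 76.4.
q_{NetOne} = 304 − 3·76.4 + 76.4 = 151.2.

151.2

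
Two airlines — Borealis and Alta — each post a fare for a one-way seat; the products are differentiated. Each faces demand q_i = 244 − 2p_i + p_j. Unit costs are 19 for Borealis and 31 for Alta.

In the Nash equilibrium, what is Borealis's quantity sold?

153.2

Borealis's profit: π = (p_{Borealis} − 19)(244 − 2p_{Borealis} + p_{Alta}).
∂π/∂p_{Borealis} = 282 − 4p_{Borealis} + p_{Alta} = 0 ⇒ p_{Borealis} = 70.5 + 0.25p_{Alta}.
Similarly p_{Alta} = 76.5 + 0.25p_{Borealis}.
Substituting the second reaction function into the first: p_{Borealis} = 70.5 + 0.25(76.5 + 0.25p_{Borealis}), which gives 0.9375p_{Borealis} = 89.625 ⇒ p_{Borealis} = 95.6.
Then p_{Alta} = 76.5 + 0.25·95.6 = 100.4.
q_{Borealis} = 244 − 2·95.6 + 100.4 = 153.2.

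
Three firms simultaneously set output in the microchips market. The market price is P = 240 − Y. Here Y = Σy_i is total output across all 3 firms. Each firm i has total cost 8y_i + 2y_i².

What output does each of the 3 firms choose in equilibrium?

A representative firm's profit is π_i = y_i(240 − Y) − 8y_i − 2y_i², with Y = y_i + Σ_{j≠i} y_j.
First-order condition: 232 − 6y_i − Σ_{j≠i} y_j = 0.
In a symmetric equilibrium every firm chooses the same y, so Σ_{j≠i} y_j = 2y. The condition becomes 232 − 8y = 0, giving y = 232/8 = 29.

29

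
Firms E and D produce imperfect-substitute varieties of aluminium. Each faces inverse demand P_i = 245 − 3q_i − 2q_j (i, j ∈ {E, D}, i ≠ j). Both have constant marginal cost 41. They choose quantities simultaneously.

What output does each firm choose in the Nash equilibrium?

25.5

Firm E's profit: π = q_E(245 − 3q_E − 2q_D) − 41q_E.
∂π/∂q_E = 204 − 6q_E − 2q_D = 0 ⇒ q_E = 34 − (1/3)q_D.
By symmetry q_D = q_E; substituting into the reaction function, (4/3)q_E = 34 and q_E = 25.5.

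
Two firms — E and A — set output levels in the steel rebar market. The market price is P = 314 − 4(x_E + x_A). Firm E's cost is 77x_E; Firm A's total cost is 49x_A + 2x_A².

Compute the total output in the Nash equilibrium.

36.95

Firm E's profit: π = x_E(314 − 4(x_E + x_A)) − 77x_E.
∂π/∂x_E = 237 − 8x_E − 4x_A = 0, so x_E = 29.625 − 0.5x_A.
For A: ∂π/∂x_A = 265 − 12x_A − 4x_E = 0 ⇒ x_A = 265/12 − (1/3)x_E.
Solving the two reaction functions simultaneously: (1 − (−0.5)(−1/3))x_E = 29.625 − 0.5·(265/12), so (5/6)x_E = 223/12 and x_E = 22.3.
Then x_A = 265/12 − (1/3)·22.3 = 14.65.
Total output: 22.3 + 14.65 = 36.95.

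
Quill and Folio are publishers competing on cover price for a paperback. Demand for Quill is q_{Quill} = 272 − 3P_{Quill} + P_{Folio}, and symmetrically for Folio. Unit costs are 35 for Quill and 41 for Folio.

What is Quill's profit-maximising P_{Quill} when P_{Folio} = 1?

Quill's profit: π = (P_{Quill} − 35)(272 − 3P_{Quill} + P_{Folio}).
∂π/∂P_{Quill} = 377 − 6P_{Quill} + P_{Folio} = 0 ⇒ P_{Quill} = 377/6 + (1/6)P_{Folio}.
At P_{Folio} = 1: P_{Quill} = 377/6 + (1/6)·1 = 63.

63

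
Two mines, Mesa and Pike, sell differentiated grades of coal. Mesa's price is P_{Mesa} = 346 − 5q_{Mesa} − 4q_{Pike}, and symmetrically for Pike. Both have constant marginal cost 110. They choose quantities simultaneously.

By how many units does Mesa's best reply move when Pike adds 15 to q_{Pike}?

-6

Mine Mesa's profit: π = q_{Mesa}(346 − 5q_{Mesa} − 4q_{Pike}) − 110q_{Mesa}.
∂π/∂q_{Mesa} = 236 − 10q_{Mesa} − 4q_{Pike} = 0 ⇒ q_{Mesa} = 23.6 − 0.4q_{Pike}.
The reaction-function slope is −0.4, so a 15-unit rise in q_{Pike} moves q_{Mesa} by −0.4 × 15 = −6. Mesa's best response falls — the actions are strategic substitutes.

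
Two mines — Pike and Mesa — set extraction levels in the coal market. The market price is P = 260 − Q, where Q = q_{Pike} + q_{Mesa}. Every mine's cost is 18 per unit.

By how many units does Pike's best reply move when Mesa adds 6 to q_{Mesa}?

Mine Pike's profit: π = q_{Pike}(260 − (q_{Pike} + q_{Mesa})) − 18q_{Pike}.
∂π/∂q_{Pike} = 242 − 2q_{Pike} − q_{Mesa} = 0, so q_{Pike} = 121 − 0.5q_{Mesa}.
The reaction-function slope is −0.5, so a 6-unit rise in q_{Mesa} moves q_{Pike} by −0.5 × 6 = −3. Pike's best response falls — the actions are strategic substitutes.

-3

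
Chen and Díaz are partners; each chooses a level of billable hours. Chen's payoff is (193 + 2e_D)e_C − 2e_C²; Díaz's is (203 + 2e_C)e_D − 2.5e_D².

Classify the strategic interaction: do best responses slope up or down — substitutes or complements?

Expanding Chen's payoff: 193e_C + 2e_De_C − 2e_C².
∂π/∂e_C = 193 + 2e_D − 4e_C = 0, so e_C = 48.25 + 0.5e_D.
The best-response slope de_C/de_D = 0.5 > 0: the reaction function is upward-sloping, so the choices are strategic complements.

strategic complements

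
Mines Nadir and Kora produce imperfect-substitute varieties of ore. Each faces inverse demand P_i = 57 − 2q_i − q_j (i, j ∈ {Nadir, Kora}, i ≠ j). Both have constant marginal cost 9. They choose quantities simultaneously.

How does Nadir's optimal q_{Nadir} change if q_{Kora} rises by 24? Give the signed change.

-6

Mine Nadir's profit: π = q_{Nadir}(57 − 2q_{Nadir} − q_{Kora}) − 9q_{Nadir}.
∂π/∂q_{Nadir} = 48 − 4q_{Nadir} − q_{Kora} = 0 ⇒ q_{Nadir} = 12 − 0.25q_{Kora}.
The reaction-function slope is −0.25, so a 24-unit rise in q_{Kora} moves q_{Nadir} by −0.25 × 24 = −6. Nadir's best response falls — the actions are strategic substitutes.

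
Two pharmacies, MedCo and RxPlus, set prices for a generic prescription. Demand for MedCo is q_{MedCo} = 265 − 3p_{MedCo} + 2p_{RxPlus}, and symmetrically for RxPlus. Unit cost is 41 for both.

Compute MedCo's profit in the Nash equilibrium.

9408

MedCo's profit: π = (p_{MedCo} − 41)(265 − 3p_{MedCo} + 2p_{RxPlus}).
∂π/∂p_{MedCo} = 388 − 6p_{MedCo} + 2p_{RxPlus} = 0 ⇒ p_{MedCo} = 194/3 + (1/3)p_{RxPlus}.
Setting p_{MedCo} = p_{RxPlus} in the reaction function: p_{MedCo} = 194/3 + (1/3)p_{MedCo}, so p_{MedCo} = (194/3) / (2/3) = 97.
q_{MedCo} = 265 − 3·97 + 2·97 = 168.
Profit = (97 − 41)·168 = 9408.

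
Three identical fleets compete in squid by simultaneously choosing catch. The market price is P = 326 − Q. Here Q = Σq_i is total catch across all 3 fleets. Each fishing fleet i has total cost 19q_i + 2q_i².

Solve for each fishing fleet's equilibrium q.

A representative fishing fleet's profit is π_i = q_i(326 − Q) − 19q_i − 2q_i², with Q = q_i + Σ_{j≠i} q_j.
First-order condition: 307 − 6q_i − Σ_{j≠i} q_j = 0.
Imposing symmetry (q_j = q for all j) turns Σ_{j≠i} q_j into 2q, so 307 = 8q and q = 38.375.

38.375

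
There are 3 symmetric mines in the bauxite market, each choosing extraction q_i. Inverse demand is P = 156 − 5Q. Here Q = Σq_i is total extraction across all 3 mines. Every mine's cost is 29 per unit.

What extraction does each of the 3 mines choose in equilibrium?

6.35

A representative mine's profit is π_i = q_i(156 − 5Q) − 29q_i, with Q = q_i + Σ_{j≠i} q_j.
First-order condition: 127 − 10q_i − 5Σ_{j≠i} q_j = 0.
In a symmetric equilibrium every mine chooses the same q, so Σ_{j≠i} q_j = 2q. The condition becomes 127 − 20q = 0, giving q = 127/20 = 6.35.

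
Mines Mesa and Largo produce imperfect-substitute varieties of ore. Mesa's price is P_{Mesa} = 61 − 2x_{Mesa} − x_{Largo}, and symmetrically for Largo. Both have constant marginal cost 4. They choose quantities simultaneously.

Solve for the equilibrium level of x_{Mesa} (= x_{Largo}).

Mine Mesa's profit: π = x_{Mesa}(61 − 2x_{Mesa} − x_{Largo}) − 4x_{Mesa}.
∂π/∂x_{Mesa} = 57 − 4x_{Mesa} − x_{Largo} = 0 ⇒ x_{Mesa} = 14.25 − 0.25x_{Largo}.
Setting x_{Mesa} = x_{Largo} in the reaction function: x_{Mesa} = 14.25 − 0.25x_{Mesa}, so x_{Mesa} = 14.25 / 1.25 = 11.4.

11.4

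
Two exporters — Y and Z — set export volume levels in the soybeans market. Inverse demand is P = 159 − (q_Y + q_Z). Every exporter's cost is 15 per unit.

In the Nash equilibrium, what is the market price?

63

Exporter Y's profit: π = q_Y(159 − (q_Y + q_Z)) − 15q_Y.
∂π/∂q_Y = 144 − 2q_Y − q_Z = 0, so q_Y = 72 − 0.5q_Z.
By symmetry q_Z = q_Y; substituting into the reaction function, 1.5q_Y = 72 and q_Y = 48.
Equilibrium price: P = 159 − 96 = 63.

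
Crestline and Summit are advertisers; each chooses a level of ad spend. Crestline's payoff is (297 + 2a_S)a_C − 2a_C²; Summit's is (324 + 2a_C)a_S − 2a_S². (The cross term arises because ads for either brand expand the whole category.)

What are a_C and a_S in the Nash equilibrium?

Expanding Crestline's payoff: 297a_C + 2a_Sa_C − 2a_C².
∂π/∂a_C = 297 + 2a_S − 4a_C = 0, so a_C = 74.25 + 0.5a_S.
Likewise for Summit: a_S = 81 + 0.5a_C.
Solving the two reaction functions simultaneously: (1 − (0.5)(0.5))a_C = 74.25 + 0.5·81, so 0.75a_C = 114.75 and a_C = 153.
Then a_S = 81 + 0.5·153 = 157.5.

153, 157.5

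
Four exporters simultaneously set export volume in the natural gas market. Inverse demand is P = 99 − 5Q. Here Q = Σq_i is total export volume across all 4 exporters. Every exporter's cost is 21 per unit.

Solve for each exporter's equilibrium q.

3.12

A representative exporter's profit is π_i = q_i(99 − 5Q) − 21q_i, with Q = q_i + Σ_{j≠i} q_j.
First-order condition: 78 − 10q_i − 5Σ_{j≠i} q_j = 0.
Imposing symmetry (q_j = q for all j) turns Σ_{j≠i} q_j into 3q, so 78 = 25q and q = 3.12.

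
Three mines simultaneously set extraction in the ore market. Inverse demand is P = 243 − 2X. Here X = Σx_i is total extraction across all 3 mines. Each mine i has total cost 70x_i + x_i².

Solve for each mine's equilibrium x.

17.3

A representative mine's profit is π_i = x_i(243 − 2X) − 70x_i − x_i², with X = x_i + Σ_{j≠i} x_j.
First-order condition: 173 − 6x_i − 2Σ_{j≠i} x_j = 0.
In a symmetric equilibrium every mine chooses the same x, so Σ_{j≠i} x_j = 2x. The condition becomes 173 − 10x = 0, giving x = 173/10 = 17.3.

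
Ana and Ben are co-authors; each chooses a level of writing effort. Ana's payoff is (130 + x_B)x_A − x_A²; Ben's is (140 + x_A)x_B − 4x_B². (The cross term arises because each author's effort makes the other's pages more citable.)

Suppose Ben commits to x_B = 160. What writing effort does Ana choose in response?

Expanding Ana's payoff: 130x_A + x_Bx_A − x_A².
∂π/∂x_A = 130 + x_B − 2x_A = 0, so x_A = 65 + 0.5x_B.
At x_B = 160: x_A = 65 + 0.5·160 = 145.

145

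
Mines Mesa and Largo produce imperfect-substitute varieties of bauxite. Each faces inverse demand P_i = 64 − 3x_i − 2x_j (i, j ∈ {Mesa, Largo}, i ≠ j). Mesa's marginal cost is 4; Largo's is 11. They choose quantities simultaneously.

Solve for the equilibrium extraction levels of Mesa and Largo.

7.9375, 6.1875

Mine Mesa's profit: π = x_{Mesa}(64 − 3x_{Mesa} − 2x_{Largo}) − 4x_{Mesa}.
∂π/∂x_{Mesa} = 60 − 6x_{Mesa} − 2x_{Largo} = 0 ⇒ x_{Mesa} = 10 − (1/3)x_{Largo}.
Similarly x_{Largo} = 53/6 − (1/3)x_{Mesa}.
Plugging x_{Largo} into Mesa's best response: x_{Mesa} = 10 − (1/3)(53/6 − (1/3)x_{Mesa}) ⇒ (8/9)x_{Mesa} = 127/18, so x_{Mesa} = 7.9375.
Then x_{Largo} = 53/6 − (1/3)·7.9375 = 6.1875.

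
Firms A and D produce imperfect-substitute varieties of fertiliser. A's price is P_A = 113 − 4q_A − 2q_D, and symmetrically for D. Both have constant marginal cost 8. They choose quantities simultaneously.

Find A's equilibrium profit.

441

Firm A's profit: π = q_A(113 − 4q_A − 2q_D) − 8q_A.
∂π/∂q_A = 105 − 8q_A − 2q_D = 0 ⇒ q_A = 13.125 − 0.25q_D.
By symmetry q_D = q_A; substituting into the reaction function, 1.25q_A = 13.125 and q_A = 10.5.
P_A = 113 − 4·10.5 − 2·10.5 = 50.
Profit = (50 − 8)·10.5 = 441.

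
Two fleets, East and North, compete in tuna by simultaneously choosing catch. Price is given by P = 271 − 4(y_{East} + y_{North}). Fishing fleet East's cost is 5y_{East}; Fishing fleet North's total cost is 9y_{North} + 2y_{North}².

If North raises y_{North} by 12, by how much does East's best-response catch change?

-6

Fishing fleet East's profit: π = y_{East}(271 − 4(y_{East} + y_{North})) − 5y_{East}.
∂π/∂y_{East} = 266 − 8y_{East} − 4y_{North} = 0, so y_{East} = 33.25 − 0.5y_{North}.
The reaction-function slope is −0.5, so a 12-unit rise in y_{North} moves y_{East} by −0.5 × 12 = −6. East's best response falls — the actions are strategic substitutes.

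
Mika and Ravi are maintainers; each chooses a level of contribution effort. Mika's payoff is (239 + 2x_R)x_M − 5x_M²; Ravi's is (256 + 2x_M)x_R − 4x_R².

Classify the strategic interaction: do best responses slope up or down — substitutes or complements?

strategic complements

Expanding Mika's payoff: 239x_M + 2x_Rx_M − 5x_M².
∂π/∂x_M = 239 + 2x_R − 10x_M = 0, so x_M = 23.9 + 0.2x_R.
The best-response slope dx_M/dx_R = 0.2 > 0: the reaction function is upward-sloping, so the choices are strategic complements.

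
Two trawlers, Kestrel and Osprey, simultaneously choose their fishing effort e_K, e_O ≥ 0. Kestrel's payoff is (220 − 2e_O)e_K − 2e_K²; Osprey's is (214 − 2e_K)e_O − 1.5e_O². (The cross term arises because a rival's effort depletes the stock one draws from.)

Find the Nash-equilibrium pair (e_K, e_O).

Expanding Kestrel's payoff: 220e_K − 2e_Oe_K − 2e_K².
∂π/∂e_K = 220 − 2e_O − 4e_K = 0, so e_K = 55 − 0.5e_O.
Likewise for Osprey: e_O = 214/3 − (2/3)e_K.
Plugging e_O into Kestrel's best response: e_K = 55 − 0.5(214/3 − (2/3)e_K) ⇒ (2/3)e_K = 58/3, so e_K = 29.
Then e_O = 214/3 − (2/3)·29 = 52.

29, 52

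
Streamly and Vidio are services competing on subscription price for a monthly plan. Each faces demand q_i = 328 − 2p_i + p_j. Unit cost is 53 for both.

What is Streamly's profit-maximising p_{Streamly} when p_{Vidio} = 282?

Streamly's profit: π = (p_{Streamly} − 53)(328 − 2p_{Streamly} + p_{Vidio}).
∂π/∂p_{Streamly} = 434 − 4p_{Streamly} + p_{Vidio} = 0 ⇒ p_{Streamly} = 108.5 + 0.25p_{Vidio}.
At p_{Vidio} = 282: p_{Streamly} = 108.5 + 0.25·282 = 179.

179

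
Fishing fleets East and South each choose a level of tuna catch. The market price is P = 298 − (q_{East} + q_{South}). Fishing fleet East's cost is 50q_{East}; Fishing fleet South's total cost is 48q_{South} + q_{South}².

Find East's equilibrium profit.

Fishing fleet East's profit: π = q_{East}(298 − (q_{East} + q_{South})) − 50q_{East}.
∂π/∂q_{East} = 248 − 2q_{East} − q_{South} = 0, so q_{East} = 124 − 0.5q_{South}.
For South: ∂π/∂q_{South} = 250 − 4q_{South} − q_{East} = 0 ⇒ q_{South} = 62.5 − 0.25q_{East}.
Plugging q_{South} into East's best response: q_{East} = 124 − 0.5(62.5 − 0.25q_{East}) ⇒ 0.875q_{East} = 92.75, so q_{East} = 106.
Then q_{South} = 62.5 − 0.25·106 = 36.
Price P = 298 − 142 = 156.
East's profit: (156 − 50)·106 = 11236.

11236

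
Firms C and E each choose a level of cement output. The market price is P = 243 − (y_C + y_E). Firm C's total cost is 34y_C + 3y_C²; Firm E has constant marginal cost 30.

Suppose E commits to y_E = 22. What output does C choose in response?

23.375

Firm C's profit: π = y_C(243 − (y_C + y_E)) − 34y_C − 3y_C².
∂π/∂y_C = 209 − 8y_C − y_E = 0, so y_C = 26.125 − 0.125y_E.
At y_E = 22: y_C = 26.125 − 0.125·22 = 23.375.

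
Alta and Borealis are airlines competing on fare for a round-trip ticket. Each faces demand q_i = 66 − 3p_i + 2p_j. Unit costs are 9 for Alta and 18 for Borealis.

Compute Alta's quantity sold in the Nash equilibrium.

Alta's profit: π = (p_{Alta} − 9)(66 − 3p_{Alta} + 2p_{Borealis}).
∂π/∂p_{Alta} = 93 − 6p_{Alta} + 2p_{Borealis} = 0 ⇒ p_{Alta} = 15.5 + (1/3)p_{Borealis}.
Similarly p_{Borealis} = 20 + (1/3)p_{Alta}.
Plugging p_{Borealis} into Alta's best response: p_{Alta} = 15.5 + (1/3)(20 + (1/3)p_{Alta}) ⇒ (8/9)p_{Alta} = 133/6, so p_{Alta} = 24.9375.
Then p_{Borealis} = 20 + (1/3)·24.9375 = 28.3125.
q_{Alta} = 66 − 3·24.9375 + 2·28.3125 = 47.8125.

47.8125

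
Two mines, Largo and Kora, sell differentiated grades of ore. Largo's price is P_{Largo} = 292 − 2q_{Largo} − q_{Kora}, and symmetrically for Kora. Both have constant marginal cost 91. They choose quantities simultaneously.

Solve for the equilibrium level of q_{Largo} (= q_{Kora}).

Mine Largo's profit: π = q_{Largo}(292 − 2q_{Largo} − q_{Kora}) − 91q_{Largo}.
∂π/∂q_{Largo} = 201 − 4q_{Largo} − q_{Kora} = 0 ⇒ q_{Largo} = 50.25 − 0.25q_{Kora}.
The game is symmetric, so in equilibrium q_{Kora} = q_{Largo}: the reaction function gives 1.25q_{Largo} = 50.25, hence q_{Largo} = 40.2.

40.2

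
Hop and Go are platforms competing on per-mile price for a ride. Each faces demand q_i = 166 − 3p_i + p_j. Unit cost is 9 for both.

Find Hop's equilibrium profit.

Hop's profit: π = (p_{Hop} − 9)(166 − 3p_{Hop} + p_{Go}).
∂π/∂p_{Hop} = 193 − 6p_{Hop} + p_{Go} = 0 ⇒ p_{Hop} = 193/6 + (1/6)p_{Go}.
The game is symmetric, so in equilibrium p_{Go} = p_{Hop}: the reaction function gives (5/6)p_{Hop} = 193/6, hence p_{Hop} = 38.6.
q_{Hop} = 166 − 3·38.6 + 38.6 = 88.8.
Profit = (38.6 − 9)·88.8 = 2628.48.

2628.48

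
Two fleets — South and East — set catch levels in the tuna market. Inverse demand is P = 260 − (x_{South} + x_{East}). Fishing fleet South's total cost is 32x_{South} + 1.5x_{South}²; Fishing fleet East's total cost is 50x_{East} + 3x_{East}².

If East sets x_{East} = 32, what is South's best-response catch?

39.2

Fishing fleet South's profit: π = x_{South}(260 − (x_{South} + x_{East})) − 32x_{South} − 1.5x_{South}².
∂π/∂x_{South} = 228 − 5x_{South} − x_{East} = 0, so x_{South} = 45.6 − 0.2x_{East}.
At x_{East} = 32: x_{South} = 45.6 − 0.2·32 = 39.2.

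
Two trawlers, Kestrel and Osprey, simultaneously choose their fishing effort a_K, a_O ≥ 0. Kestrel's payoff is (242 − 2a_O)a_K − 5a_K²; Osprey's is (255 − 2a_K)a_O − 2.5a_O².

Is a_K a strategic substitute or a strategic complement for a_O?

Expanding Kestrel's payoff: 242a_K − 2a_Oa_K − 5a_K².
∂π/∂a_K = 242 − 2a_O − 10a_K = 0, so a_K = 24.2 − 0.2a_O.
The best-response slope da_K/da_O = −0.2 < 0: the reaction function is downward-sloping, so the choices are strategic substitutes.

strategic substitutes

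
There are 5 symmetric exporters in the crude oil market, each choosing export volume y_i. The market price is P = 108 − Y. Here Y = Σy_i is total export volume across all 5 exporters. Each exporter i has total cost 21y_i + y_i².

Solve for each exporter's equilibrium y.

10.875

A representative exporter's profit is π_i = y_i(108 − Y) − 21y_i − y_i², with Y = y_i + Σ_{j≠i} y_j.
First-order condition: 87 − 4y_i − Σ_{j≠i} y_j = 0.
With identical exporters, set every y_j = y: then 87 − 4y − 4y = 0, i.e. y = 87/8 = 10.875.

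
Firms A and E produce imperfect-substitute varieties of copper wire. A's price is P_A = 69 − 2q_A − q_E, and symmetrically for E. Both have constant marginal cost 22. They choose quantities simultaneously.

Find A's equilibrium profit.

Firm A's profit: π = q_A(69 − 2q_A − q_E) − 22q_A.
∂π/∂q_A = 47 − 4q_A − q_E = 0 ⇒ q_A = 11.75 − 0.25q_E.
Setting q_A = q_E in the reaction function: q_A = 11.75 − 0.25q_A, so q_A = 11.75 / 1.25 = 9.4.
P_A = 69 − 2·9.4 − 9.4 = 40.8.
Profit = (40.8 − 22)·9.4 = 176.72.

176.72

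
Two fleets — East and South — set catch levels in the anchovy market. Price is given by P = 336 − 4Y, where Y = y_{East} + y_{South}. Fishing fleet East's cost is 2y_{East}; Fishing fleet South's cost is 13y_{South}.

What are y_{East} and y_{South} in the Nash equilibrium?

Fishing fleet East's profit: π = y_{East}(336 − 4(y_{East} + y_{South})) − 2y_{East}.
∂π/∂y_{East} = 334 − 8y_{East} − 4y_{South} = 0, so y_{East} = 41.75 − 0.5y_{South}.
By the same steps for South: y_{South} = 40.375 − 0.5y_{East}.
Substituting the second reaction function into the first: y_{East} = 41.75 − 0.5(40.375 − 0.5y_{East}), which gives 0.75y_{East} = 21.5625 ⇒ y_{East} = 28.75.
Then y_{South} = 40.375 − 0.5·28.75 = 26.

28.75, 26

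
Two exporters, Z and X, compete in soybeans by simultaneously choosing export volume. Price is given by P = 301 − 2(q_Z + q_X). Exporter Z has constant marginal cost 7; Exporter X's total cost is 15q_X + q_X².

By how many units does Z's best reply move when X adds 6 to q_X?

Exporter Z's profit: π = q_Z(301 − 2(q_Z + q_X)) − 7q_Z.
∂π/∂q_Z = 294 − 4q_Z − 2q_X = 0, so q_Z = 73.5 − 0.5q_X.
The reaction-function slope is −0.5, so a 6-unit rise in q_X moves q_Z by −0.5 × 6 = −3. Z's best response falls — the actions are strategic substitutes.

-3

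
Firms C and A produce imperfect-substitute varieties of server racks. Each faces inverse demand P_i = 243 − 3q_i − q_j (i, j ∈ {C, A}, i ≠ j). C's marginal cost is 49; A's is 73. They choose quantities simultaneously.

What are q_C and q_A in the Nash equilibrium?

28.4, 23.6

Firm C's profit: π = q_C(243 − 3q_C − q_A) − 49q_C.
∂π/∂q_C = 194 − 6q_C − q_A = 0 ⇒ q_C = 97/3 − (1/6)q_A.
Similarly q_A = 85/3 − (1/6)q_C.
Substituting the second reaction function into the first: q_C = 97/3 − (1/6)(85/3 − (1/6)q_C), which gives (35/36)q_C = 497/18 ⇒ q_C = 28.4.
Then q_A = 85/3 − (1/6)·28.4 = 23.6.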